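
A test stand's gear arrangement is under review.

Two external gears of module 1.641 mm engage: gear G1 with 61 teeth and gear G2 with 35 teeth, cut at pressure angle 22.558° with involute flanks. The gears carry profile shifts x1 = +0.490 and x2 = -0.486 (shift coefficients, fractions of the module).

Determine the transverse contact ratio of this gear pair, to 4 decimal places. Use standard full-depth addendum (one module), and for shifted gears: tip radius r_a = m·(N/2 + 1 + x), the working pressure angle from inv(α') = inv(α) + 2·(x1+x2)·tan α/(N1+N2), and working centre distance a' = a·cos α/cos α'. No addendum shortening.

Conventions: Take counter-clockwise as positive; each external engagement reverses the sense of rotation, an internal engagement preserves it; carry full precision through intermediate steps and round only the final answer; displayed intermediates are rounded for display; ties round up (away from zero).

single-mesh involute tooth geometry (61T engaging 35T at module 1.641)
base radii: r_b1 = 46.221220, r_b2 = 26.520372
tip radii: r_a1 = 52.495590, r_a2 = 29.560974
inv(α') = inv(22.558°) + 2·(+0.490-0.486)·tan α/(61+35) = 0.02172328  ⇒  α' = 22.56949°
a' = a·cos α / cos α' = 78.7680·cos 22.558°/cos 22.56949° = 78.774562
action lengths: √(r_a1²−r_b1²) = 24.887463, √(r_a2²−r_b2²) = 13.058371
base pitch p_b = π·m·cos α = 4.760926
CR = (24.887463 + 13.058371 − 78.774562·sin 22.56949°)/4.760926 = 1.619826
contact ratio ≈ 1.6198

1.6198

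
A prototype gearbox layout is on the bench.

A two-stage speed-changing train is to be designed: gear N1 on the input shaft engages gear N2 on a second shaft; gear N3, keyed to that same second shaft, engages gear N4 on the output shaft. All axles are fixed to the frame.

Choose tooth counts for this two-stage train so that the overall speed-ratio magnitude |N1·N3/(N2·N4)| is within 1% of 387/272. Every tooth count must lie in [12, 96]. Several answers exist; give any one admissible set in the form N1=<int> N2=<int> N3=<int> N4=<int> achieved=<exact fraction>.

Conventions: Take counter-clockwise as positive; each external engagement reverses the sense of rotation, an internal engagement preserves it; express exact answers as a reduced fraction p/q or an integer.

topology: fixed-axis compound train — 2 stages, target 387/272
target = 387/272 in lowest terms: an exact hit needs N1·N3 = k·387 and N2·N4 = k·272 for one integer k, every count in [12, 96]; additionally prefer no 1:1 stage (N1 ≠ N2, N3 ≠ N4)
k = 1: no 1:1-free in-range split of k·387 and k·272 into factor pairs; take k = 2
k = 2: N1·N3 = 774 = 18·43, N2·N4 = 544 = 16·34
achieved = 18·43/(16·34) = 387/272; |achieved − target| = 0 ≤ 387/27200 ✓

N1=18 N2=16 N3=43 N4=34 achieved=387/272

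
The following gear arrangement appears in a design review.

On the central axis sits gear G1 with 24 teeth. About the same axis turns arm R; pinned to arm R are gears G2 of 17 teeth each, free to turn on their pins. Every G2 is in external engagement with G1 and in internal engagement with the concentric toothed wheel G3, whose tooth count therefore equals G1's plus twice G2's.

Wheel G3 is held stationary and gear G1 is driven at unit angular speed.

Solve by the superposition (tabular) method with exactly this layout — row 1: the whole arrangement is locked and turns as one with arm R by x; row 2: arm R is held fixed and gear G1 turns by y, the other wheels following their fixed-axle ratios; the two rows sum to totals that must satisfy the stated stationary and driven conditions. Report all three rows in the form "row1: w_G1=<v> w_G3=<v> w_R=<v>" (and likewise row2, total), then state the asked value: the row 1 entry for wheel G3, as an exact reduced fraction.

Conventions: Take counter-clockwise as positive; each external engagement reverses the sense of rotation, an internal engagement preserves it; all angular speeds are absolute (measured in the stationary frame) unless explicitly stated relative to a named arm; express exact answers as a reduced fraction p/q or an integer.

recognized (axles ride arm R): planetary set, 24/17/58 teeth
superposition row 1 [locked train]: every member turns x
row 2 (arm held, sun turns y): ω_ring = −(24/58)·y, ω_arm = 0
boundary: total ω_ring = x − (24/58)·y = 0 and total ω_sun = x + y = 1  ⇒  y = 29/41, x = 12/41
row 2 ring = −(24/58)·29/41 = -12/41
totals (row 1 + row 2): sun 12/41 + 29/41 = 1, ring 12/41 + (-12/41) = 0, arm 12/41 + 0 = 12/41
asked cell (row1, ring) = 12/41

row1: w_G1=12/41 w_G3=12/41 w_R=12/41
row2: w_G1=29/41 w_G3=-12/41 w_R=0
total: w_G1=1 w_G3=0 w_R=12/41
asked value: 12/41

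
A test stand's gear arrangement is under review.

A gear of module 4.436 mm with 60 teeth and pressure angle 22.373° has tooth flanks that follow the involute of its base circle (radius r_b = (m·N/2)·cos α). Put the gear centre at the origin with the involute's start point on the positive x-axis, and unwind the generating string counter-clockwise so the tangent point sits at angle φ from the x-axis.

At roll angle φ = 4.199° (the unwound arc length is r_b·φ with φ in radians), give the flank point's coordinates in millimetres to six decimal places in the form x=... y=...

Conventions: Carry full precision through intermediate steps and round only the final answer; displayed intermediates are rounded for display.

class = single-mesh tooth geometry [base-circle involute, m = 4.436, 60T]
pitch radius r_p = m·N/2 = 4.436·60/2 = 133.080000
base radius r_b = r_p·cos α = 133.080000·cos 22.373° = 123.062470
roll angle φ = 4.199° = 0.07328638 rad
x = r_b·(cos φ + φ·sin φ) = 123.392504
y = r_b·(sin φ − φ·cos φ) = 0.016138

x=123.392504 y=0.016138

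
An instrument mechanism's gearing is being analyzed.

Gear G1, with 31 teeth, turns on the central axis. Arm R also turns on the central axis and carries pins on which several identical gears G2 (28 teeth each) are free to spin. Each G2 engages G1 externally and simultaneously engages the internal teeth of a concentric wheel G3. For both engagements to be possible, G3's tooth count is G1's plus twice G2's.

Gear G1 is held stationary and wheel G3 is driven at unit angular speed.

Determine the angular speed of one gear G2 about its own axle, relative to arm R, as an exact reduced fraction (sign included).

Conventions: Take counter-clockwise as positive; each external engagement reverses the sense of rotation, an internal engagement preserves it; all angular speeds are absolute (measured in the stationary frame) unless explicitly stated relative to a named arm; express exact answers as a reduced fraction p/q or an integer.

2697/3304

planetary set (31T centre, 28T on arm, 87T internal) — Willis relation
ring teeth: 31 + 2·28 = 87
31(ω_sun−ω_arm) = −87(ω_ring−ω_arm),  ω_sun = 0, ω_ring = 1
31(0−ω_arm) = −87(1−ω_arm)  ⇒  118·ω_arm = 87  ⇒  ω_arm = 87/118
sun–planet mesh: 31·(0−87/118) = −28·(ω_p−ω_arm)  ⇒  ω_p−ω_arm = 2697/3304
exact speed ratio = 2697/3304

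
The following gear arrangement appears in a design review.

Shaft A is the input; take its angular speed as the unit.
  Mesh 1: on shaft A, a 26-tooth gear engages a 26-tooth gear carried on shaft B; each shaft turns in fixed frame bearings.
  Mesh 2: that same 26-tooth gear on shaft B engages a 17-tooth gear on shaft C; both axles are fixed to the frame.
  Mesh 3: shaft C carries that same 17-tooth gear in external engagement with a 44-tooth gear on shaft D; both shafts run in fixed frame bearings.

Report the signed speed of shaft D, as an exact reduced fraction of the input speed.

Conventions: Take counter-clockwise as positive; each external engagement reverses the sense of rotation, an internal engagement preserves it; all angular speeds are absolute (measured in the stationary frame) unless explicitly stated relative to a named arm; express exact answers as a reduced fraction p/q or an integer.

3-mesh fixed-axis compound train (all bearings frame-fixed)
mesh 1 [26T→26T]: |ω|/ω_in = 1×26/26 = 1, sense flips to −
mesh 2 [26T→17T]: |ω|/ω_in = 1×26/17 = 26/17, sense flips to +
mesh 3 [17T→44T]: |ω|/ω_in = (26/17)×17/44 = 13/22, sense flips to −
signed output speed (× input speed) = -13/22

-13/22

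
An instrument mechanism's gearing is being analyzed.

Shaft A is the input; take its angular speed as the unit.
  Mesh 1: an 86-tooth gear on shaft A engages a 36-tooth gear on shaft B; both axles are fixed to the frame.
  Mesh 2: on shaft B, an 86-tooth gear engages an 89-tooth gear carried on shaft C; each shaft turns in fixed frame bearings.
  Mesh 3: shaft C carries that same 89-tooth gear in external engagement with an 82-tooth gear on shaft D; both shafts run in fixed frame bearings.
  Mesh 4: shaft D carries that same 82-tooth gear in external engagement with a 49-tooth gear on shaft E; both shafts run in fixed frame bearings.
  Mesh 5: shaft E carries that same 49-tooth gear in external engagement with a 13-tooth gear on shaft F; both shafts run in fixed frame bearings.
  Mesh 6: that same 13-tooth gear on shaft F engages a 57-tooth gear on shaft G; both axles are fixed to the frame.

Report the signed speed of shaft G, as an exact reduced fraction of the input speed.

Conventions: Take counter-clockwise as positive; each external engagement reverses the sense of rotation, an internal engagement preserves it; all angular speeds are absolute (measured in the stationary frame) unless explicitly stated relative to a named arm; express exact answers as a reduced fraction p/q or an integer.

1849/513

6-mesh fixed-axis compound train (all bearings frame-fixed)
mesh 1 [86T→36T]: |ω|/ω_in = 1×86/36 = 43/18, sense flips to −
mesh 2 [86T→89T]: |ω|/ω_in = (43/18)×86/89 = 1849/801, sense flips to +
mesh 3 [89T→82T]: |ω|/ω_in = (1849/801)×89/82 = 1849/738, sense flips to −
mesh 4 [82T→49T]: |ω|/ω_in = (1849/738)×82/49 = 1849/441, sense flips to +
mesh 5 [49T→13T]: |ω|/ω_in = (1849/441)×49/13 = 1849/117, sense flips to −
mesh 6 [13T→57T]: |ω|/ω_in = (1849/117)×13/57 = 1849/513, sense flips to +
signed output speed (× input speed) = 1849/513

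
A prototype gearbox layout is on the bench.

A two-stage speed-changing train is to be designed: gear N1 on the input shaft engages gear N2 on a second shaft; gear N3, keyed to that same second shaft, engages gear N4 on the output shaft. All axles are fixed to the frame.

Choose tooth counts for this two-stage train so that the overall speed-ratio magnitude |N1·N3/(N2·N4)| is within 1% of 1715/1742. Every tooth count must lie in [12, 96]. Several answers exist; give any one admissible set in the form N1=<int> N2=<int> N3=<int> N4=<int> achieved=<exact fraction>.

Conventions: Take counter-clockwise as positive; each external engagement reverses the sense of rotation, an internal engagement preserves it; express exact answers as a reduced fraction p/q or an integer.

N1=35 N2=26 N3=49 N4=67 achieved=1715/1742

topology: fixed-axis compound train — 2 stages, target 1715/1742
target = 1715/1742 in lowest terms: an exact hit needs N1·N3 = k·1715 and N2·N4 = k·1742 for one integer k, every count in [12, 96]; additionally prefer no 1:1 stage (N1 ≠ N2, N3 ≠ N4)
k = 1: N1·N3 = 1715 = 35·49, N2·N4 = 1742 = 26·67
achieved = 35·49/(26·67) = 1715/1742; |achieved − target| = 0 ≤ 343/34840 ✓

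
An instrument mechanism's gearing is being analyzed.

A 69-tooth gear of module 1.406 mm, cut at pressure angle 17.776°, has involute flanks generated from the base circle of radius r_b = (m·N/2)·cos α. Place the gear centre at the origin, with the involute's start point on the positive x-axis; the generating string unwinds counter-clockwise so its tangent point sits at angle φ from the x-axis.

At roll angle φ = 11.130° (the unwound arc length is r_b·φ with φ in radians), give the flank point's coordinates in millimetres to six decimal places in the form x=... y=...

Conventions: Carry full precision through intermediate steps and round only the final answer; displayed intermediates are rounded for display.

recognized (one wheel, involute flank): single-mesh tooth geometry, m = 1.406, N = 69
pitch radius r_p = m·N/2 = 1.406·69/2 = 48.507000
base radius r_b = r_p·cos α = 48.507000·cos 17.776° = 46.191148
roll angle φ = 11.130° = 0.19425515 rad
x = r_b·(cos φ + φ·sin φ) = 47.054456
y = r_b·(sin φ − φ·cos φ) = 0.112439

x=47.054456 y=0.112439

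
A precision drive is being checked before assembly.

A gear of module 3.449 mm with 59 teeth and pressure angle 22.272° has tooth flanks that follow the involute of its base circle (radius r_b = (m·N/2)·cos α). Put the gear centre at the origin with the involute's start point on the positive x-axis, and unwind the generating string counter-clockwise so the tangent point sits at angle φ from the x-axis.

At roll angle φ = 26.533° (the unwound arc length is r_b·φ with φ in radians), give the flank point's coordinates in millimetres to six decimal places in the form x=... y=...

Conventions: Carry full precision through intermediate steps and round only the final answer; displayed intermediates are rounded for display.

recognized (one wheel, involute flank): single-mesh tooth geometry, m = 3.449, N = 59
pitch radius r_p = m·N/2 = 3.449·59/2 = 101.745500
base radius r_b = r_p·cos α = 101.745500·cos 22.272° = 94.154782
roll angle φ = 26.533° = 0.46308821 rad
x = r_b·(cos φ + φ·sin φ) = 103.715713
y = r_b·(sin φ − φ·cos φ) = 3.050494

x=103.715713 y=3.050494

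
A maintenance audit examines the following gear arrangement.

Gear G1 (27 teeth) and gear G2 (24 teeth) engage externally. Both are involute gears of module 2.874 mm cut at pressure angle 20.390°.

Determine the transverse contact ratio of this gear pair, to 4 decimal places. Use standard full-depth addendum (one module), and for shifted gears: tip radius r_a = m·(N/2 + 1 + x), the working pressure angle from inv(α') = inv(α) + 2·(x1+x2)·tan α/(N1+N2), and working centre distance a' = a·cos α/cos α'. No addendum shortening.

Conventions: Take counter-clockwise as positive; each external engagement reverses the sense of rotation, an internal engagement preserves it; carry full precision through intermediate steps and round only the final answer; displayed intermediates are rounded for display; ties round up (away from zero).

topology: single-mesh involute geometry — m = 2.874, 27T/24T pair
base radii: r_b1 = 36.367964, r_b2 = 32.327079
tip radii: r_a1 = 41.673000, r_a2 = 37.362000
no profile shift: α' = α, a' = a
action lengths: √(r_a1²−r_b1²) = 20.347239, √(r_a2²−r_b2²) = 18.731765
base pitch p_b = π·m·cos α = 8.463209
CR = (20.347239 + 18.731765 − 73.287000·sin 20.39000°)/8.463209 = 1.600480
contact ratio ≈ 1.6005

1.6005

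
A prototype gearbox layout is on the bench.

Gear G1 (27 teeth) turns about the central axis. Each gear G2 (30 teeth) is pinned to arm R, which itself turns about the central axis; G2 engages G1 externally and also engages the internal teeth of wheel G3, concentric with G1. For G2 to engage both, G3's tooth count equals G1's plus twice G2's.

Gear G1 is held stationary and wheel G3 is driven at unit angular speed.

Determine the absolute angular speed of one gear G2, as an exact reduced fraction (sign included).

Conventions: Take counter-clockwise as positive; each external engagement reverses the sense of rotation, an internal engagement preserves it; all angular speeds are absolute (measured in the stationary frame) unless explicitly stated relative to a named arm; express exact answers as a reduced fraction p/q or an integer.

topology: planetary set — G1 27T / G2 30T / G3 87T, arm = carrier (Willis)
ring teeth: 27 + 2·30 = 87
27(ω_sun−ω_arm) = −87(ω_ring−ω_arm),  ω_sun = 0, ω_ring = 1
27(0−ω_arm) = −87(1−ω_arm)  ⇒  114·ω_arm = 87  ⇒  ω_arm = 29/38
sun–planet mesh: 27·(0−29/38) = −30·(ω_p−ω_arm)  ⇒  ω_p−ω_arm = 261/380
ω_p = 29/38 + 261/380 = 29/20
exact speed ratio = 29/20

29/20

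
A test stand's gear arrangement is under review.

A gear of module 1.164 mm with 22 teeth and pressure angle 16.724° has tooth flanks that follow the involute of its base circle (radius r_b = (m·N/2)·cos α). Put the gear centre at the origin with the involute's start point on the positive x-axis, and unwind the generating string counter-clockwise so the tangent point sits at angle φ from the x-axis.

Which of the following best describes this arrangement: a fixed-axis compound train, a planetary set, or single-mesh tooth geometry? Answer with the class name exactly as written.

single-mesh involute tooth geometry (22T wheel at module 1.164)
classification: single-mesh tooth geometry

single-mesh tooth geometry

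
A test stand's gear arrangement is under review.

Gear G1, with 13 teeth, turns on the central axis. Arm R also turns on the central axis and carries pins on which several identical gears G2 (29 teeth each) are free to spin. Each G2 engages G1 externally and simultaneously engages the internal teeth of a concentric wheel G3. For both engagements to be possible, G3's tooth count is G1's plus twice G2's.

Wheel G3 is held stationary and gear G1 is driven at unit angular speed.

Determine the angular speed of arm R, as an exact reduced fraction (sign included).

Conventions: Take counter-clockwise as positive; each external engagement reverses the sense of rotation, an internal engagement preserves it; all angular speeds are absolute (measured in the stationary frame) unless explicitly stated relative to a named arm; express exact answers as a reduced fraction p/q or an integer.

13/84

recognized (axles ride arm R): planetary set, 13/29/71 teeth
ring teeth: 13 + 2·29 = 71
13(ω_sun−ω_arm) = −71(ω_ring−ω_arm),  ω_ring = 0, ω_sun = 1
13(1−ω_arm) = −71(0−ω_arm)  ⇒  84·ω_arm = 13  ⇒  ω_arm = 13/84
exact speed ratio = 13/84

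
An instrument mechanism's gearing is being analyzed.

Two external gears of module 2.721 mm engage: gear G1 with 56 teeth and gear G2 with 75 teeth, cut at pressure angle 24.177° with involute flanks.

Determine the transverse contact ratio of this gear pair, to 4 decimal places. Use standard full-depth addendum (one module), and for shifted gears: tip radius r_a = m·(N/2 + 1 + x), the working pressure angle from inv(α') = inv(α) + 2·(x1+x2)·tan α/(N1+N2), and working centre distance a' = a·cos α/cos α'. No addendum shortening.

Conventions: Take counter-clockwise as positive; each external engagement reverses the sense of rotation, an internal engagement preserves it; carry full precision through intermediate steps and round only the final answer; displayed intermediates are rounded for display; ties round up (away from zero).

1.5924

topology: single-mesh involute geometry — m = 2.721, 56T/75T pair
base radii: r_b1 = 69.505139, r_b2 = 93.087239
tip radii: r_a1 = 78.909000, r_a2 = 104.758500
no profile shift: α' = α, a' = a
action lengths: √(r_a1²−r_b1²) = 37.358613, √(r_a2²−r_b2²) = 48.053191
base pitch p_b = π·m·cos α = 7.798458
CR = (37.358613 + 48.053191 − 178.225500·sin 24.17700°)/7.798458 = 1.592408
contact ratio ≈ 1.5924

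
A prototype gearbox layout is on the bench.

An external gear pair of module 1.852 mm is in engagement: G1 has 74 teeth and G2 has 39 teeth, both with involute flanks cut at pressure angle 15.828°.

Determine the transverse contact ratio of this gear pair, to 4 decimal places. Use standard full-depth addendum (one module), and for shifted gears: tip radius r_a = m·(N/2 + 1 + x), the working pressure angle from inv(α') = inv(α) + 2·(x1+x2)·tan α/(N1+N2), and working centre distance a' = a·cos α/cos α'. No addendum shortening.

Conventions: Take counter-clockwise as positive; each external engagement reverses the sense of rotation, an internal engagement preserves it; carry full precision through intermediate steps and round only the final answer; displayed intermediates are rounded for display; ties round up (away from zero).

2.0353

class = single-mesh tooth geometry [involute pair 74T × 39T, m = 1.852]
base radii: r_b1 = 65.925900, r_b2 = 34.744731
tip radii: r_a1 = 70.376000, r_a2 = 37.966000
no profile shift: α' = α, a' = a
action lengths: √(r_a1²−r_b1²) = 24.628380, √(r_a2²−r_b2²) = 15.304274
base pitch p_b = π·m·cos α = 5.597630
CR = (24.628380 + 15.304274 − 104.638000·sin 15.82800°)/5.597630 = 2.035253
contact ratio ≈ 2.0353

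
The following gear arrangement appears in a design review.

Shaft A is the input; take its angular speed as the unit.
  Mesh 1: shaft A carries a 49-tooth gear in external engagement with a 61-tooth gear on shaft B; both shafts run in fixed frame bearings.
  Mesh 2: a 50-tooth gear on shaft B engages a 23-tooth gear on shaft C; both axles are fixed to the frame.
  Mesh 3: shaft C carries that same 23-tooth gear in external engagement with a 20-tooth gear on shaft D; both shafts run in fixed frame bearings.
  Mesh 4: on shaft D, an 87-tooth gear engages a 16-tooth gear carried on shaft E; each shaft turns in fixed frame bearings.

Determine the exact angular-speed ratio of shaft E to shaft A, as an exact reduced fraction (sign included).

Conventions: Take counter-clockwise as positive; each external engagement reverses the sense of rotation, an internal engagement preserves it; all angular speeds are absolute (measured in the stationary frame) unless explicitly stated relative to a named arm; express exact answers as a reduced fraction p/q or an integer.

class = fixed-axis compound train [4 meshes; 4 ratios multiply, 4 sense flips]
mesh 1 [49T→61T]: running ratio 49/61, sense −
mesh 2 [50T→23T]: running ratio 2450/1403, sense +
mesh 3 [23T→20T]: running ratio 245/122, sense −
mesh 4 [87T→16T]: running ratio 21315/1952, sense +
ω_out/ω_in = 21315/1952

21315/1952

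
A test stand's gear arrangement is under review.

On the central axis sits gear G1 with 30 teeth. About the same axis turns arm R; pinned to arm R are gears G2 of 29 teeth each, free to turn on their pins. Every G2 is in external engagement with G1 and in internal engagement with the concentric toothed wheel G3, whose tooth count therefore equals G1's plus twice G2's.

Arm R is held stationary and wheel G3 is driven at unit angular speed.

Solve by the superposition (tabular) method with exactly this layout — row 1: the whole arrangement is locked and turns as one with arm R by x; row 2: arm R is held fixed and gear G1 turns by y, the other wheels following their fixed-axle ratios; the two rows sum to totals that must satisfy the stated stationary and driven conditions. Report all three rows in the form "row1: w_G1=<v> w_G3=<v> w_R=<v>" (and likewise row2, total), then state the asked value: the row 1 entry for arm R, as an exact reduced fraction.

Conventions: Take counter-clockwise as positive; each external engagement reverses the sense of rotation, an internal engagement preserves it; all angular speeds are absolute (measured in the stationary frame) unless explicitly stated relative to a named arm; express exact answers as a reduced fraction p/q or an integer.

row1: w_G1=0 w_G3=0 w_R=0
row2: w_G1=-44/15 w_G3=1 w_R=0
total: w_G1=-44/15 w_G3=1 w_R=0
asked value: 0

topology: planetary set — G1 30T / G2 29T / G3 88T, arm = carrier (Willis)
row 1 (train locked, turned with arm): all members turn x
superposition row 2 [arm held]: sun y, ring −(30/88)·y, arm 0
boundary: total ω_arm = x = 0 and total ω_ring = x − (30/88)·y = 1  ⇒  y = -44/15, x = 0
row 2 ring = −(30/88)·(-44/15) = 1
totals (row 1 + row 2): sun 0 + (-44/15) = -44/15, ring 0 + 1 = 1, arm 0 + 0 = 0
asked cell (row1, arm) = 0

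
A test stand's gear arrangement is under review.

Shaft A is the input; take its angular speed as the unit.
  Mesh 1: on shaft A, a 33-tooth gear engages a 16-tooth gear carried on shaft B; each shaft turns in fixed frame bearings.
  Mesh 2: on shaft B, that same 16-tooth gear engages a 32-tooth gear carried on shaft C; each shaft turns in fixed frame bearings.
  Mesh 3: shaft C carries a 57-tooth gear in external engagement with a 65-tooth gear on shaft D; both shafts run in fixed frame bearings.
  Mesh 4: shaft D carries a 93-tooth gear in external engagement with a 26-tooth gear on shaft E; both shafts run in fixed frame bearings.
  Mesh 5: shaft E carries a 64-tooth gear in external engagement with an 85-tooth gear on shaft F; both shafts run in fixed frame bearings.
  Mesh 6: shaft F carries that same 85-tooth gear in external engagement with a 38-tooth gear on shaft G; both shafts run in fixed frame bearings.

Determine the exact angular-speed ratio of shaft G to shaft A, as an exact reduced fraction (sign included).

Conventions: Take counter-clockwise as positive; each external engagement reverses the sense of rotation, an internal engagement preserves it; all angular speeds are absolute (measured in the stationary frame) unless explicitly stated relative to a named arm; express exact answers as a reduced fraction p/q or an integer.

class = fixed-axis compound train [6 meshes; 6 ratios multiply, 6 sense flips]
mesh 1 [33T→16T]: running ratio 33/16, sense −
mesh 2 [16T→32T]: running ratio 33/32, sense +
mesh 3 [57T→65T]: running ratio 1881/2080, sense −
mesh 4 [93T→26T]: running ratio 174933/54080, sense +
mesh 5 [64T→85T]: running ratio 174933/71825, sense −
mesh 6 [85T→38T]: running ratio 9207/1690, sense +
ω_out/ω_in = 9207/1690

9207/1690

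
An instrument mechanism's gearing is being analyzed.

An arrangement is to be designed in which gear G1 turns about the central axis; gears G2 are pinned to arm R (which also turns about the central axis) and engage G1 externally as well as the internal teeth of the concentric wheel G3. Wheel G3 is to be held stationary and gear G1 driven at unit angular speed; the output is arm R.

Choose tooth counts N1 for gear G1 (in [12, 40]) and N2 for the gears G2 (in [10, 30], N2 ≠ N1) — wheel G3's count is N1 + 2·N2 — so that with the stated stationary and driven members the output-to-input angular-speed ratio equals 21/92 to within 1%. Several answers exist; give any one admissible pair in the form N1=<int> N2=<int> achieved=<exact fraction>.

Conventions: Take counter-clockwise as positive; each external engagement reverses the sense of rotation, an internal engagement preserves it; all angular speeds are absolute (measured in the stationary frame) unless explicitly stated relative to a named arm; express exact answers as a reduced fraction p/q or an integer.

N1=21 N2=25 achieved=21/92

planetary set to be sized for 21/92 (Willis relation)
Willis with ω_ring = 0: ω_arm/ω_sun = N1/(N1+N3); set equal to 21/92  ⇒  N3/N1 = 1/(21/92) − 1 = 71/21
N3 = N1 + 2·N2  ⇒  N2/N1 = (N3/N1 − 1)/2 = (71/21 − 1)/2 = 25/21
smallest multiple with N1 ≥ 12 and N2 ≥ 10: k = 1  ⇒  N1 = 1·21 = 21, N2 = 1·25 = 25 (N1 ≤ 40, N2 ≤ 30, N2 ≠ N1 ✓), N3 = 21 + 2·25 = 71
check: N1/(N1+N3) with N1 = 21, N3 = 71 gives 21/92; |achieved − target| = 0 ≤ 21/9200 ✓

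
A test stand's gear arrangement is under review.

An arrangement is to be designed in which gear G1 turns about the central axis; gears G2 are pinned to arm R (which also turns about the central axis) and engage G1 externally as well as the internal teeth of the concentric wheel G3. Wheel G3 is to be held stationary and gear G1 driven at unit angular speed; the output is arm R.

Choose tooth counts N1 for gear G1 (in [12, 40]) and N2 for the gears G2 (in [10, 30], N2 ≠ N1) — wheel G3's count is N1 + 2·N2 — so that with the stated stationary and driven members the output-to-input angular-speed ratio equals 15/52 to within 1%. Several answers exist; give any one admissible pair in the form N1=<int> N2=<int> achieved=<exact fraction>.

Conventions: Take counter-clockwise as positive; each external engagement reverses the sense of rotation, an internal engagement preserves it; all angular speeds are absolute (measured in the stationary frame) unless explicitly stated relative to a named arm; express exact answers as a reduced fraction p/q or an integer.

design class (target 15/52): planetary set
Willis with ω_ring = 0: ω_arm/ω_sun = N1/(N1+N3); set equal to 15/52  ⇒  N3/N1 = 1/(15/52) − 1 = 37/15
N3 = N1 + 2·N2  ⇒  N2/N1 = (N3/N1 − 1)/2 = (37/15 − 1)/2 = 11/15
smallest multiple with N1 ≥ 12 and N2 ≥ 10: k = 1  ⇒  N1 = 1·15 = 15, N2 = 1·11 = 11 (N1 ≤ 40, N2 ≤ 30, N2 ≠ N1 ✓), N3 = 15 + 2·11 = 37
check: N1/(N1+N3) with N1 = 15, N3 = 37 gives 15/52; |achieved − target| = 0 ≤ 3/1040 ✓

N1=15 N2=11 achieved=15/52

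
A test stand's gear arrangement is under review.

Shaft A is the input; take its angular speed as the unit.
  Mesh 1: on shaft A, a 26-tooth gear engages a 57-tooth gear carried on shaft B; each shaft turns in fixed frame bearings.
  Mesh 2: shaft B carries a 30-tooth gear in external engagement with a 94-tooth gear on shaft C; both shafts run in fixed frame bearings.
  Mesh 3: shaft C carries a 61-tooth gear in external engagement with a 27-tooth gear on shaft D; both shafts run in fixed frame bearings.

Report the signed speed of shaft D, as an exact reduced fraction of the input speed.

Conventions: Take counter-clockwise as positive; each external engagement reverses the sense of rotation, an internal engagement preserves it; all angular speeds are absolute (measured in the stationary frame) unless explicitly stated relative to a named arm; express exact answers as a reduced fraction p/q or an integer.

3-mesh fixed-axis compound train (all bearings frame-fixed)
mesh 1 [26T→57T]: |ω|/ω_in = 1×26/57 = 26/57, sense flips to −
mesh 2 [30T→94T]: |ω|/ω_in = (26/57)×30/94 = 130/893, sense flips to +
mesh 3 [61T→27T]: |ω|/ω_in = (130/893)×61/27 = 7930/24111, sense flips to −
signed output speed (× input speed) = -7930/24111

-7930/24111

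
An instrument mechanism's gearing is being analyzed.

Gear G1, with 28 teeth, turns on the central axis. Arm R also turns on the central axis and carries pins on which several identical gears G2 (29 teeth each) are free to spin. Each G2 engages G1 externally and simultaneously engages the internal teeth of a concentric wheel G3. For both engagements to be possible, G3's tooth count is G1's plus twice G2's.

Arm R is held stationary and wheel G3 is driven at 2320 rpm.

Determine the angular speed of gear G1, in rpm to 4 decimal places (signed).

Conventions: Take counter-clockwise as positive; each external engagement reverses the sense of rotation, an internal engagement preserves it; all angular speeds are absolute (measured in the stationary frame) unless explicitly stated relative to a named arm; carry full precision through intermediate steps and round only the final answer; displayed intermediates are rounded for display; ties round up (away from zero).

-7125.7143 rpm

topology: planetary set — G1 28T / G2 29T / G3 86T, arm = carrier (Willis)
normalise by the input: solve with ω_ring = 1, then scale by 2320 rpm
ring teeth: 28 + 2·29 = 86
28(ω_sun−ω_arm) = −86(ω_ring−ω_arm),  ω_arm = 0, ω_ring = 1
ω_sun = 0 − (86/28)(1−0) = -43/14
scale: ω_sun = -43/14 × 2320 rpm = -7125.7143 rpm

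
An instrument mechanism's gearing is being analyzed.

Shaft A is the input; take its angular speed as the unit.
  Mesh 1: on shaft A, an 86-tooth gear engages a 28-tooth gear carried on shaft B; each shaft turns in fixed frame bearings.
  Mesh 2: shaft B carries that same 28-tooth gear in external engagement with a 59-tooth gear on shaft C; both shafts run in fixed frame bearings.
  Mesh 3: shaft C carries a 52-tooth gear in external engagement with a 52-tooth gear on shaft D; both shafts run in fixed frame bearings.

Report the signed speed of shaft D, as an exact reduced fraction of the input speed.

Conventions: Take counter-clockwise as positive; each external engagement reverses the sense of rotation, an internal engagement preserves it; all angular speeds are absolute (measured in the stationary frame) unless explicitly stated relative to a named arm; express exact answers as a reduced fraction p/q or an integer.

-86/59

3-mesh fixed-axis compound train (all bearings frame-fixed)
mesh 1 [86T→28T]: |ω|/ω_in = 1×86/28 = 43/14, sense flips to −
mesh 2 [28T→59T]: |ω|/ω_in = (43/14)×28/59 = 86/59, sense flips to +
mesh 3 [52T→52T]: |ω|/ω_in = (86/59)×52/52 = 86/59, sense flips to −
signed output speed (× input speed) = -86/59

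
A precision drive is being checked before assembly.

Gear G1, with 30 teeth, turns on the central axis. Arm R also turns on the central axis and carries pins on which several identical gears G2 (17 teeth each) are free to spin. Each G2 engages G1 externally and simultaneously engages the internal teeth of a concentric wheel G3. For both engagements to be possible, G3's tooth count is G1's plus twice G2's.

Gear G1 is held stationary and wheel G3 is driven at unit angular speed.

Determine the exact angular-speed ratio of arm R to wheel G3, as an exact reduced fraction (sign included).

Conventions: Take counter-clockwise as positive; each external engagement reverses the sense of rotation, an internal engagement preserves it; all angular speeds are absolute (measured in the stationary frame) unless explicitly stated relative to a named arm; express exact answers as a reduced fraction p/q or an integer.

planetary set (30T centre, 17T on arm, 64T internal) — Willis relation
ring teeth: 30 + 2·17 = 64
30(ω_sun−ω_arm) = −64(ω_ring−ω_arm),  ω_sun = 0, ω_ring = 1
30(0−ω_arm) = −64(1−ω_arm)  ⇒  94·ω_arm = 64  ⇒  ω_arm = 32/47
ω_out/ω_in = 32/47

32/47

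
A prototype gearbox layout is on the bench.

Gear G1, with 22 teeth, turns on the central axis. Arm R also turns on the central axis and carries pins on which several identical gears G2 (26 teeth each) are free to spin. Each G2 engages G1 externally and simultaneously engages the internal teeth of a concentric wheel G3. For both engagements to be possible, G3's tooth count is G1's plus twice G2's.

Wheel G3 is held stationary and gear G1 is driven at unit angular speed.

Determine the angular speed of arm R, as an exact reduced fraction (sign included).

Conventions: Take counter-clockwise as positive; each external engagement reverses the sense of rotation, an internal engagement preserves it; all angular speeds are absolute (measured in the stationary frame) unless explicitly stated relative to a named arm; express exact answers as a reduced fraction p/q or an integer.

topology: planetary set — G1 22T / G2 26T / G3 74T, arm = carrier (Willis)
ring teeth: 22 + 2·26 = 74
22(ω_sun−ω_arm) = −74(ω_ring−ω_arm),  ω_ring = 0, ω_sun = 1
22(1−ω_arm) = −74(0−ω_arm)  ⇒  96·ω_arm = 22  ⇒  ω_arm = 11/48
exact speed ratio = 11/48

11/48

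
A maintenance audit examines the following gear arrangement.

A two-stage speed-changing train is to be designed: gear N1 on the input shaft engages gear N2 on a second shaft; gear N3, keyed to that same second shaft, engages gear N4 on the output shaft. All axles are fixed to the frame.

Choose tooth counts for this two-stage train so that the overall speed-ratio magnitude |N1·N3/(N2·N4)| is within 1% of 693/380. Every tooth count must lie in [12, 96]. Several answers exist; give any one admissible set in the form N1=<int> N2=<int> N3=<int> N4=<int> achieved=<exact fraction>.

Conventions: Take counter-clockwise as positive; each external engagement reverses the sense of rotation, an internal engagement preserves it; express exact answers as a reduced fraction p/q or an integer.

N1=21 N2=19 N3=33 N4=20 achieved=693/380

class = fixed-axis compound train [2-stage, 693/380 wanted]
target = 693/380 in lowest terms: an exact hit needs N1·N3 = k·693 and N2·N4 = k·380 for one integer k, every count in [12, 96]; additionally prefer no 1:1 stage (N1 ≠ N2, N3 ≠ N4)
k = 1: N1·N3 = 693 = 21·33, N2·N4 = 380 = 19·20
achieved = 21·33/(19·20) = 693/380; |achieved − target| = 0 ≤ 693/38000 ✓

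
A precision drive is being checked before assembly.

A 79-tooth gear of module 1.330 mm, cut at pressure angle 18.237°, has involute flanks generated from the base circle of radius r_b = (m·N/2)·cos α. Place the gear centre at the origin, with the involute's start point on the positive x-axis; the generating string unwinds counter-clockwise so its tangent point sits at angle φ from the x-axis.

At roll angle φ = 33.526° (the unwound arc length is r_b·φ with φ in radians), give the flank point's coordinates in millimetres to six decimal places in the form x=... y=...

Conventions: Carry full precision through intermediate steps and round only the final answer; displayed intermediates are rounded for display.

topology: single-mesh involute geometry — m = 1.330, N = 79
pitch radius r_p = m·N/2 = 1.330·79/2 = 52.535000
base radius r_b = r_p·cos α = 52.535000·cos 18.237° = 49.896175
roll angle φ = 33.526° = 0.58513909 rad
x = r_b·(cos φ + φ·sin φ) = 57.720722
y = r_b·(sin φ − φ·cos φ) = 3.219439

x=57.720722 y=3.219439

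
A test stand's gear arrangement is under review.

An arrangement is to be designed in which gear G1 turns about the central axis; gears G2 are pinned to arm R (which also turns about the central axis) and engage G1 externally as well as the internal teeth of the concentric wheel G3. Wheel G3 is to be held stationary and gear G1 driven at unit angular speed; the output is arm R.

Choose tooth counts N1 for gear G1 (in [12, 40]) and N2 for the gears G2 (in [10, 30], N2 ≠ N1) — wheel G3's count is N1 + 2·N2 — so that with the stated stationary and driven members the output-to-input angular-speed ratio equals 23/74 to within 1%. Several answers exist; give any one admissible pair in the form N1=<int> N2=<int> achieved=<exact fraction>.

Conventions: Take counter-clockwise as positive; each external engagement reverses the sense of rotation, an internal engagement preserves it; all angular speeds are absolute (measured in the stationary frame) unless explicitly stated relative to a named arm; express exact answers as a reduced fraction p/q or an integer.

N1=23 N2=14 achieved=23/74

planetary set to be sized for 23/74 (Willis relation)
Willis with ω_ring = 0: ω_arm/ω_sun = N1/(N1+N3); set equal to 23/74  ⇒  N3/N1 = 1/(23/74) − 1 = 51/23
N3 = N1 + 2·N2  ⇒  N2/N1 = (N3/N1 − 1)/2 = (51/23 − 1)/2 = 14/23
smallest multiple with N1 ≥ 12 and N2 ≥ 10: k = 1  ⇒  N1 = 1·23 = 23, N2 = 1·14 = 14 (N1 ≤ 40, N2 ≤ 30, N2 ≠ N1 ✓), N3 = 23 + 2·14 = 51
check: N1/(N1+N3) with N1 = 23, N3 = 51 gives 23/74; |achieved − target| = 0 ≤ 23/7400 ✓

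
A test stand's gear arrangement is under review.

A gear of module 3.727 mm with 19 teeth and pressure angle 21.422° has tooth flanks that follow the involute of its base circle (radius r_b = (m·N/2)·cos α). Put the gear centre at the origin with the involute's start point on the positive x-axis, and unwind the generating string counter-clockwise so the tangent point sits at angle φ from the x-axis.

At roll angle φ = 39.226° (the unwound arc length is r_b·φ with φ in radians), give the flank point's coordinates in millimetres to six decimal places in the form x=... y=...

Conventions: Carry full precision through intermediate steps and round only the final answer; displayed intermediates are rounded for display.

x=39.803058 y=3.363042

class = single-mesh tooth geometry [base-circle involute, m = 3.727, 19T]
pitch radius r_p = m·N/2 = 3.727·19/2 = 35.406500
base radius r_b = r_p·cos α = 35.406500·cos 21.422° = 32.960465
roll angle φ = 39.226° = 0.68462285 rad
x = r_b·(cos φ + φ·sin φ) = 39.803058
y = r_b·(sin φ − φ·cos φ) = 3.363042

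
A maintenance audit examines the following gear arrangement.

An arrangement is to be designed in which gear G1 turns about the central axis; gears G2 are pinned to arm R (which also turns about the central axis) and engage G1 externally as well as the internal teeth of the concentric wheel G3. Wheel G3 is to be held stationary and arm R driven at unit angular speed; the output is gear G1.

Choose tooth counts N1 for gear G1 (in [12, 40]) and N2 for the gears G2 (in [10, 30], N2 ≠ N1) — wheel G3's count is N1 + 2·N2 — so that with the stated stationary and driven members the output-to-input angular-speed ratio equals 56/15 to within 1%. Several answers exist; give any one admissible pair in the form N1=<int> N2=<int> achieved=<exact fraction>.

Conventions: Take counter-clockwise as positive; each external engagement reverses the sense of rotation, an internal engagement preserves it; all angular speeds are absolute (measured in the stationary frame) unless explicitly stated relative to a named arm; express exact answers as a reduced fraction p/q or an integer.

class = planetary set [ratio 56/15 wanted; Willis about the carrier]
Willis with ω_ring = 0: ω_sun/ω_arm = (N1+N3)/N1; set equal to 56/15  ⇒  N3/N1 = 56/15 − 1 = 41/15
N3 = N1 + 2·N2  ⇒  N2/N1 = (N3/N1 − 1)/2 = (41/15 − 1)/2 = 13/15
smallest multiple with N1 ≥ 12 and N2 ≥ 10: k = 1  ⇒  N1 = 1·15 = 15, N2 = 1·13 = 13 (N1 ≤ 40, N2 ≤ 30, N2 ≠ N1 ✓), N3 = 15 + 2·13 = 41
check: (N1+N3)/N1 with N1 = 15, N3 = 41 gives 56/15; |achieved − target| = 0 ≤ 14/375 ✓

N1=15 N2=13 achieved=56/15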